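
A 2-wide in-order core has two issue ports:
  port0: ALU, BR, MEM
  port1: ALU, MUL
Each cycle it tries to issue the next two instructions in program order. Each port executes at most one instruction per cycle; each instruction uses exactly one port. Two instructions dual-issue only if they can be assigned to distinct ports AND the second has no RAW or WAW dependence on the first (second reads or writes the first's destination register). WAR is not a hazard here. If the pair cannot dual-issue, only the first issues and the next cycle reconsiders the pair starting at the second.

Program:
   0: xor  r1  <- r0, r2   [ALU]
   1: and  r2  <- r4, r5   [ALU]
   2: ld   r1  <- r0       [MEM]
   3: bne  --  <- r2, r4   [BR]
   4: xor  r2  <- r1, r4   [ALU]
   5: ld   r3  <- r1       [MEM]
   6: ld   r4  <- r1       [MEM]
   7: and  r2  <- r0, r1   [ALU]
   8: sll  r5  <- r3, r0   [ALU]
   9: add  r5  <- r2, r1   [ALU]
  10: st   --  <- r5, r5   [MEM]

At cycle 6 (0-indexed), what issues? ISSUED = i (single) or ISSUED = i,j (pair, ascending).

0. xor.ALU;and.ALU @i0+i1  | dual
1. ld.MEM @i2  | no-port MEM/BR
2. bne.BR;xor.ALU @i3+i4  | dual
3. ld.MEM @i5  | no-port MEM/MEM
4. ld.MEM;and.ALU @i6+i7  | dual
5. sll.ALU @i8  | WAW r5
6. add.ALU @i9  | RAW r5
7. st.MEM @i10  | tail

ISSUED = 9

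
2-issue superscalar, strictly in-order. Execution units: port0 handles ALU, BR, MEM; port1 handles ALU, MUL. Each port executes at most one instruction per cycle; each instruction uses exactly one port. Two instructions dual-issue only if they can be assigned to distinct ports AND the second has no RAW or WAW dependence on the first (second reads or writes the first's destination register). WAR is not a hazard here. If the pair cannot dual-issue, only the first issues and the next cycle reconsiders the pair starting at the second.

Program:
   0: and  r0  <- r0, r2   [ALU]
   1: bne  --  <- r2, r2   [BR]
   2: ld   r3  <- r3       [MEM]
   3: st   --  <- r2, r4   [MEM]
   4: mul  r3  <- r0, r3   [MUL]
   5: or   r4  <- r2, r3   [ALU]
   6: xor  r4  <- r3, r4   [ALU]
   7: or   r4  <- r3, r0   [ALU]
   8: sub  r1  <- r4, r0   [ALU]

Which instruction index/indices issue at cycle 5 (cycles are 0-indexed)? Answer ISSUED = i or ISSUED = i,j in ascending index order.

  cy0 -> i0+i1 (and bne) pair
  cy1 -> i2 (ld) no-port MEM/MEM
  cy2 -> i3+i4 (st mul) pair
  cy3 -> i5 (or) RAW+WAW r4
  cy4 -> i6 (xor) WAW r4
  cy5 -> i7 (or) RAW r4
  cy6 -> i8 (sub) tail

ISSUED = 7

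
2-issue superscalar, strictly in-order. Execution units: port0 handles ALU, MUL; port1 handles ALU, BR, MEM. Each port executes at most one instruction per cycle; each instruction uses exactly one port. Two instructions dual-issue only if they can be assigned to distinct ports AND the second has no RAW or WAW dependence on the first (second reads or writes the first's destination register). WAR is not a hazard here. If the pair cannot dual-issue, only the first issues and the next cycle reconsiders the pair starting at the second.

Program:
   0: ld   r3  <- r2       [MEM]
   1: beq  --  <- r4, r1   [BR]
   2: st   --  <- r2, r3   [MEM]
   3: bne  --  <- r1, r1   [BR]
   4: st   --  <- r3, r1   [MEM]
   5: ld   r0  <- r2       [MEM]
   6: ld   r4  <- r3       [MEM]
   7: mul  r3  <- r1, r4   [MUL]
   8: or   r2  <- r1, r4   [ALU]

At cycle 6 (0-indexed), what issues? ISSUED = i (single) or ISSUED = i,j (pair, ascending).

ISSUED = 6

#0 head=0: ld.MEM i0 no-port MEM/BR
#1 head=1: beq.BR i1 no-port BR/MEM
#2 head=2: st.MEM i2 no-port MEM/BR
#3 head=3: bne.BR i3 no-port BR/MEM
#4 head=4: st.MEM i4 no-port MEM/MEM
#5 head=5: ld.MEM i5 no-port MEM/MEM
#6 head=6: ld.MEM i6 RAW r4
#7 head=7: mul.MUL/or.ALU i7,i8 dual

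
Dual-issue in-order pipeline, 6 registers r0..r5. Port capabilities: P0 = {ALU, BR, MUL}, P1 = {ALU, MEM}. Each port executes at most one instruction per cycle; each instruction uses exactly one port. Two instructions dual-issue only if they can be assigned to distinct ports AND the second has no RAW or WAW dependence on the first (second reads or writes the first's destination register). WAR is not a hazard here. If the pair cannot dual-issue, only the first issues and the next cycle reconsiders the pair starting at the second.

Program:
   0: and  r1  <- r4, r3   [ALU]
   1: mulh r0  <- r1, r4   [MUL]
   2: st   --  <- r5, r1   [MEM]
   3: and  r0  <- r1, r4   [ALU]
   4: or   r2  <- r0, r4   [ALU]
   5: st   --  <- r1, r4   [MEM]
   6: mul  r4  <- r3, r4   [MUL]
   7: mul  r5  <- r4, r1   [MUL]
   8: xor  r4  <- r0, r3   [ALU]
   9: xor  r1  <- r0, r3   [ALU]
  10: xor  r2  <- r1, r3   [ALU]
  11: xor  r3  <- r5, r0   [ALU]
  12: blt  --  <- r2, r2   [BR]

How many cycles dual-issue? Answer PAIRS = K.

PAIRS = 4

0. and.ALU @i0  | RAW r1
1. mulh.MUL/st.MEM @i1,i2  | 2-wide
2. and.ALU @i3  | RAW r0
3. or.ALU/st.MEM @i4,i5  | 2-wide
4. mul.MUL @i6  | no-port MUL/MUL
5. mul.MUL/xor.ALU @i7,i8  | 2-wide
6. xor.ALU @i9  | RAW r1
7. xor.ALU/xor.ALU @i10,i11  | 2-wide
8. blt.BR @i12  | tail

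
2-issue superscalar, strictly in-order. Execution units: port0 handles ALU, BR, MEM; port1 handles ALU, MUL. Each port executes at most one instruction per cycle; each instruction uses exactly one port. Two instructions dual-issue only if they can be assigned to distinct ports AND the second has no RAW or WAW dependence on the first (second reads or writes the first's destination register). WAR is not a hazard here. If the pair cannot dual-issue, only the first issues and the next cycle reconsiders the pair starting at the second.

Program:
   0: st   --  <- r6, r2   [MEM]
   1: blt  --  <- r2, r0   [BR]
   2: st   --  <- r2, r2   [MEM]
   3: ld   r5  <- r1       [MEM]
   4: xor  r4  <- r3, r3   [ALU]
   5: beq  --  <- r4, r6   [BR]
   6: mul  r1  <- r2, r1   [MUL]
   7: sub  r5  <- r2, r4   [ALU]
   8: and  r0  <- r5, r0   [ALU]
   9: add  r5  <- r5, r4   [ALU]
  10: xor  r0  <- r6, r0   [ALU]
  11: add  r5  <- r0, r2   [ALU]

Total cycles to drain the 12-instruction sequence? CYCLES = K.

CYCLES = 9

t=0 i0:st ; no-port MEM/BR
t=1 i1:blt ; no-port BR/MEM
t=2 i2:st ; no-port MEM/MEM
t=3 i3&i4:ld xor ; dual
t=4 i5&i6:beq mul ; dual
t=5 i7:sub ; RAW r5
t=6 i8&i9:and add ; dual
t=7 i10:xor ; RAW r0
t=8 i11:add ; tail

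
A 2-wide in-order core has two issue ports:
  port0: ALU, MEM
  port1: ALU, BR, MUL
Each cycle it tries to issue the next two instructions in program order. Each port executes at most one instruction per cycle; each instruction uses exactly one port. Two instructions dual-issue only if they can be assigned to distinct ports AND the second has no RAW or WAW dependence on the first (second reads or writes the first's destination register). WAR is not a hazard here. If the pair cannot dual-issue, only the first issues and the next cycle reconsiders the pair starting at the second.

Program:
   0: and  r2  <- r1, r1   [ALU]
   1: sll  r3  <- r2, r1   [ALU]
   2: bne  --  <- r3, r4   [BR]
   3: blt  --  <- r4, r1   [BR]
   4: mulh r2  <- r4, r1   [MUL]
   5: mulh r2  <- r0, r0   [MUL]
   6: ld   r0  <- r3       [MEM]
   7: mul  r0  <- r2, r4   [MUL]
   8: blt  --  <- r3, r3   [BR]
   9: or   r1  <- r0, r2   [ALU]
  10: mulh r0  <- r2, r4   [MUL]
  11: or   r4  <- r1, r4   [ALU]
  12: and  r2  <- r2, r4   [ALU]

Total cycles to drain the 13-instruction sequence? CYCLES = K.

[0] i0  and.ALU  -- RAW r2
[1] i1  sll.ALU  -- RAW r3
[2] i2  bne.BR  -- no-port BR/BR
[3] i3  blt.BR  -- no-port BR/MUL
[4] i4  mulh.MUL  -- no-port MUL/MUL
[5] i5+i6  mulh.MUL;ld.MEM  -- dual
[6] i7  mul.MUL  -- no-port MUL/BR
[7] i8+i9  blt.BR;or.ALU  -- dual
[8] i10+i11  mulh.MUL;or.ALU  -- dual
[9] i12  and.ALU  -- tail

CYCLES = 10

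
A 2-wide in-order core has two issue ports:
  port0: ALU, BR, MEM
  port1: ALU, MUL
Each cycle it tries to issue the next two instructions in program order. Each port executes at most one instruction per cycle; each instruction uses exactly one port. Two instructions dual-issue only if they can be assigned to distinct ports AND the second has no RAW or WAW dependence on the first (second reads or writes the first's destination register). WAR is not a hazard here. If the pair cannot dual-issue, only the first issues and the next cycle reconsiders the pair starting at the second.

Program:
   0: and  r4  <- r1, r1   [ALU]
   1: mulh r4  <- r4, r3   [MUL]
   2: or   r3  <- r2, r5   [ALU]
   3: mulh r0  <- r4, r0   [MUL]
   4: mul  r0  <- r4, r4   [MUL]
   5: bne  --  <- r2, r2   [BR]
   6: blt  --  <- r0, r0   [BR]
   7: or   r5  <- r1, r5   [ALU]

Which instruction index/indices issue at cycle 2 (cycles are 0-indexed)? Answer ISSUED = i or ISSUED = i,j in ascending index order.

  cy0 -> i0 (and.ALU) RAW+WAW r4
  cy1 -> i1/i2 (mulh.MUL;or.ALU) dual
  cy2 -> i3 (mulh.MUL) no-port MUL/MUL
  cy3 -> i4/i5 (mul.MUL;bne.BR) dual
  cy4 -> i6/i7 (blt.BR;or.ALU) dual

ISSUED = 3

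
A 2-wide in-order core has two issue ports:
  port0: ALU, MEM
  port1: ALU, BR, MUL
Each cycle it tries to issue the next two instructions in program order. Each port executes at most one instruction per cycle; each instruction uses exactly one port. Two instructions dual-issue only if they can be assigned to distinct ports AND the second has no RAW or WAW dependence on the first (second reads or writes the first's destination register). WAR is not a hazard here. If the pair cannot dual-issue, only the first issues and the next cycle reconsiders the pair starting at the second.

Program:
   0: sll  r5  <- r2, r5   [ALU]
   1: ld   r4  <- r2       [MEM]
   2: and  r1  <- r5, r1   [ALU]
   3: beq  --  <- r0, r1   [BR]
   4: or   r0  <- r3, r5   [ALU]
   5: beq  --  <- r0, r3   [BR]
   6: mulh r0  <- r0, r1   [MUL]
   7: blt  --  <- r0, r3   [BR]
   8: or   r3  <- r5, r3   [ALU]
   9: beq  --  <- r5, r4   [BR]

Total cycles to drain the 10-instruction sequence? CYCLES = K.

CYCLES = 7

t=0 i0&i1:sll;ld ; 2-wide
t=1 i2:and ; RAW r1
t=2 i3&i4:beq;or ; 2-wide
t=3 i5:beq ; no-port BR/MUL
t=4 i6:mulh ; no-port MUL/BR
t=5 i7&i8:blt;or ; 2-wide
t=6 i9:beq ; tail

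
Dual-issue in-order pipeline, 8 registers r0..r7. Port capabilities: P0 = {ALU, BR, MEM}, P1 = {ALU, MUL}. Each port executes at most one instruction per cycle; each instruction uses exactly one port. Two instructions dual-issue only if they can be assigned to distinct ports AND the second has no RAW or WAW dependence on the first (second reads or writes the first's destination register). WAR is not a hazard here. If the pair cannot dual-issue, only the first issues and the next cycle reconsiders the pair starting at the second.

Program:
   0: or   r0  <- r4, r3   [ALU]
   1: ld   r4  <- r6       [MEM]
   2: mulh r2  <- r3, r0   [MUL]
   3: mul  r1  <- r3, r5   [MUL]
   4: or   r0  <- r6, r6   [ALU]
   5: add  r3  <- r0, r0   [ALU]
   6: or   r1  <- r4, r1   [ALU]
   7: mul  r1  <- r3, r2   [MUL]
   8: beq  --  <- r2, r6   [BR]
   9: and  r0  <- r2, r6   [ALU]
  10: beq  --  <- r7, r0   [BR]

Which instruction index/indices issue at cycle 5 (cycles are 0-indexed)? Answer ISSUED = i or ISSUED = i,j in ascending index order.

ISSUED = 9

[0] i0/i1  or.ALU/ld.MEM  -- dual
[1] i2  mulh.MUL  -- no-port MUL/MUL
[2] i3/i4  mul.MUL/or.ALU  -- dual
[3] i5/i6  add.ALU/or.ALU  -- dual
[4] i7/i8  mul.MUL/beq.BR  -- dual
[5] i9  and.ALU  -- RAW r0
[6] i10  beq.BR  -- tail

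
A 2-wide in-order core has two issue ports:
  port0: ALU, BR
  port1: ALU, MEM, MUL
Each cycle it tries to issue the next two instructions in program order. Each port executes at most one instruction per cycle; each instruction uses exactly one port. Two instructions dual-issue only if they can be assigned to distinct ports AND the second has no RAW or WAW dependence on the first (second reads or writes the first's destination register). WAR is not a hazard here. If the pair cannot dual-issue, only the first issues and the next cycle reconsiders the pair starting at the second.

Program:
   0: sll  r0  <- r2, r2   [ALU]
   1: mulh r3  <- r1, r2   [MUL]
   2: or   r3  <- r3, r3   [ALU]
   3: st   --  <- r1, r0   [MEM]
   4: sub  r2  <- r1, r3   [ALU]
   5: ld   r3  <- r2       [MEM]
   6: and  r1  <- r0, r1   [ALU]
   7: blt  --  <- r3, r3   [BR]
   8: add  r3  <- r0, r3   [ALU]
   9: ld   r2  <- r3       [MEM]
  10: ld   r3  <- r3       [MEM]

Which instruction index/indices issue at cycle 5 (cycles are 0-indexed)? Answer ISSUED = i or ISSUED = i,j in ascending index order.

ISSUED = 9

c0: i0,i1 sll.ALU+mulh.MUL  pair
c1: i2,i3 or.ALU+st.MEM  pair
c2: i4 sub.ALU  RAW r2
c3: i5,i6 ld.MEM+and.ALU  pair
c4: i7,i8 blt.BR+add.ALU  pair
c5: i9 ld.MEM  no-port MEM/MEM
c6: i10 ld.MEM  tail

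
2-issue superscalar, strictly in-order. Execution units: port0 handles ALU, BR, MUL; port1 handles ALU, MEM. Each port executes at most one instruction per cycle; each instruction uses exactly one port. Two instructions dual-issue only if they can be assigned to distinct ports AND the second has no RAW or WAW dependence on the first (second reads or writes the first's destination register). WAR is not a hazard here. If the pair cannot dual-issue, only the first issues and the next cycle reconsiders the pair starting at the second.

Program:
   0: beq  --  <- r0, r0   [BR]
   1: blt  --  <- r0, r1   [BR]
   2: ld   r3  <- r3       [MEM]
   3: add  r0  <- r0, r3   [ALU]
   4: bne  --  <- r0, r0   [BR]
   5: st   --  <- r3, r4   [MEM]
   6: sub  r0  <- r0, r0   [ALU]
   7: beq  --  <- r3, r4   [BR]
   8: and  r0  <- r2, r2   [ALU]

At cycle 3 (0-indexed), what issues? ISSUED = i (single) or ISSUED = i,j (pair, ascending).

c0: i0 beq.BR  no-port BR/BR
c1: i1&i2 blt.BR ld.MEM  pair
c2: i3 add.ALU  RAW r0
c3: i4&i5 bne.BR st.MEM  pair
c4: i6&i7 sub.ALU beq.BR  pair
c5: i8 and.ALU  tail

ISSUED = 4,5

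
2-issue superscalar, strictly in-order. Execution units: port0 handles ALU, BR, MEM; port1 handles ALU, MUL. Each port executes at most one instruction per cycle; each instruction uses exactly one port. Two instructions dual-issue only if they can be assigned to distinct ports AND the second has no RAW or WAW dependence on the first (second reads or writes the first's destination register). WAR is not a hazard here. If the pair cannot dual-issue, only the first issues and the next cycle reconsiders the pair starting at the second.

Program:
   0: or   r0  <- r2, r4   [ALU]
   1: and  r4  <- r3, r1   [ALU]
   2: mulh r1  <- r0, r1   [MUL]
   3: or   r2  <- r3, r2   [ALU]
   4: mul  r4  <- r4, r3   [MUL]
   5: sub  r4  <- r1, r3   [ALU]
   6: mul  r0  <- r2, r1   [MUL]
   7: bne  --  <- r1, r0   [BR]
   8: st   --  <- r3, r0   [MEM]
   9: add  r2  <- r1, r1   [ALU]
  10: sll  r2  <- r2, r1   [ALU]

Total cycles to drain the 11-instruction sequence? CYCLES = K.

#0 head=0: or and i0,i1 dual
#1 head=2: mulh or i2,i3 dual
#2 head=4: mul i4 WAW r4
#3 head=5: sub mul i5,i6 dual
#4 head=7: bne i7 no-port BR/MEM
#5 head=8: st add i8,i9 dual
#6 head=10: sll i10 tail

CYCLES = 7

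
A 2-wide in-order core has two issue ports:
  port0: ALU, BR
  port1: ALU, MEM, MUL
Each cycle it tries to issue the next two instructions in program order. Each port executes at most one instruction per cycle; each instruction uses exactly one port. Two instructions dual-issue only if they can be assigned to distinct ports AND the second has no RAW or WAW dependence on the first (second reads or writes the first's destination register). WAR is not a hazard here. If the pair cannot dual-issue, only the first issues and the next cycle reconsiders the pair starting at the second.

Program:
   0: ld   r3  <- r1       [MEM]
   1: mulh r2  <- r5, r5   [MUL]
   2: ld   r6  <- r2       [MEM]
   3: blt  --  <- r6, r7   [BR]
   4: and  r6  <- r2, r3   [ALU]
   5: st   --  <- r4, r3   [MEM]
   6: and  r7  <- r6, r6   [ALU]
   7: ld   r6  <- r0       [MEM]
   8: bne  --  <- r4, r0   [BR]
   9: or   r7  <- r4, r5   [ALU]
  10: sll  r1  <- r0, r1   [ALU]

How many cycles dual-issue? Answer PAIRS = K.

#0 head=0: ld.MEM i0 no-port MEM/MUL
#1 head=1: mulh.MUL i1 no-port MUL/MEM
#2 head=2: ld.MEM i2 RAW r6
#3 head=3: blt.BR;and.ALU i3,i4 2-wide
#4 head=5: st.MEM;and.ALU i5,i6 2-wide
#5 head=7: ld.MEM;bne.BR i7,i8 2-wide
#6 head=9: or.ALU;sll.ALU i9,i10 2-wide

PAIRS = 4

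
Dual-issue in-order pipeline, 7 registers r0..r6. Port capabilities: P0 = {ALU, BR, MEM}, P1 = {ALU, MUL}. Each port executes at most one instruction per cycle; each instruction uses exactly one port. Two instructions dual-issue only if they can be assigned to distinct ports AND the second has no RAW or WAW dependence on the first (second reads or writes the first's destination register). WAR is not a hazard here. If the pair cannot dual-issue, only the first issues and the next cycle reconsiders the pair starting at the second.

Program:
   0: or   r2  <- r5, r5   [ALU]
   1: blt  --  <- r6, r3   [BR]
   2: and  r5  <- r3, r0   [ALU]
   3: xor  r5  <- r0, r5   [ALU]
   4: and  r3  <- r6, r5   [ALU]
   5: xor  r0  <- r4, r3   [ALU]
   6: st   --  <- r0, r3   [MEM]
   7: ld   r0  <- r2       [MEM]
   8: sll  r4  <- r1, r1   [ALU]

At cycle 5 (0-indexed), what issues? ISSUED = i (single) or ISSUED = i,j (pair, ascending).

ISSUED = 6

[0] i0/i1  or.ALU/blt.BR  -- 2-wide
[1] i2  and.ALU  -- RAW+WAW r5
[2] i3  xor.ALU  -- RAW r5
[3] i4  and.ALU  -- RAW r3
[4] i5  xor.ALU  -- RAW r0
[5] i6  st.MEM  -- no-port MEM/MEM
[6] i7/i8  ld.MEM/sll.ALU  -- 2-wide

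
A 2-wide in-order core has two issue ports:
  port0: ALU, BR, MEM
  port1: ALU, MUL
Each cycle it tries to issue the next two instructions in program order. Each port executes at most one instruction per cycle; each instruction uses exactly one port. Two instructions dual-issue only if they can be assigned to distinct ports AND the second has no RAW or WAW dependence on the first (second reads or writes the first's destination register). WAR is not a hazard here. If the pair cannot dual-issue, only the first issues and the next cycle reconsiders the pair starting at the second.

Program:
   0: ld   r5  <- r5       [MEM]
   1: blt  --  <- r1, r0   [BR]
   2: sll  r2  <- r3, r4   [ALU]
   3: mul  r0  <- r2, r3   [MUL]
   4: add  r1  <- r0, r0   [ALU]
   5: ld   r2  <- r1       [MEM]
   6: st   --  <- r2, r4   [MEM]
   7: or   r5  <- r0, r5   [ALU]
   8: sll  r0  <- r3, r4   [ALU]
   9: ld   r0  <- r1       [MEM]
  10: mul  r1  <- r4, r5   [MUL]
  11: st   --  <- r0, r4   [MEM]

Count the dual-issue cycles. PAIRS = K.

t=0 i0:ld ; no-port MEM/BR
t=1 i1,i2:blt+sll ; pair
t=2 i3:mul ; RAW r0
t=3 i4:add ; RAW r1
t=4 i5:ld ; no-port MEM/MEM
t=5 i6,i7:st+or ; pair
t=6 i8:sll ; WAW r0
t=7 i9,i10:ld+mul ; pair
t=8 i11:st ; tail

PAIRS = 3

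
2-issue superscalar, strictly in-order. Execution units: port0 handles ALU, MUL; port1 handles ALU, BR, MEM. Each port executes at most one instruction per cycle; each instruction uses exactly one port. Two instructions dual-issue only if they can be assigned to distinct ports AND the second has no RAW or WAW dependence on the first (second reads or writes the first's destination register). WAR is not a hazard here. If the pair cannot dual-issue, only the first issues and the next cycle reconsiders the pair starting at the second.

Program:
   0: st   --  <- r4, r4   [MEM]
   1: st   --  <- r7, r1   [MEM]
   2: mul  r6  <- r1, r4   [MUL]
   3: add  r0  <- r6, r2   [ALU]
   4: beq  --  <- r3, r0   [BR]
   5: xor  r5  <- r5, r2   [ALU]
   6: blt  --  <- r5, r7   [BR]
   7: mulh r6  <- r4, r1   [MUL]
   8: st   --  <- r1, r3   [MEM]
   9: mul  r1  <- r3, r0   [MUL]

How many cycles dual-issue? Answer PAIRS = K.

t=0 i0:st.MEM ; no-port MEM/MEM
t=1 i1&i2:st.MEM;mul.MUL ; pair
t=2 i3:add.ALU ; RAW r0
t=3 i4&i5:beq.BR;xor.ALU ; pair
t=4 i6&i7:blt.BR;mulh.MUL ; pair
t=5 i8&i9:st.MEM;mul.MUL ; pair

PAIRS = 4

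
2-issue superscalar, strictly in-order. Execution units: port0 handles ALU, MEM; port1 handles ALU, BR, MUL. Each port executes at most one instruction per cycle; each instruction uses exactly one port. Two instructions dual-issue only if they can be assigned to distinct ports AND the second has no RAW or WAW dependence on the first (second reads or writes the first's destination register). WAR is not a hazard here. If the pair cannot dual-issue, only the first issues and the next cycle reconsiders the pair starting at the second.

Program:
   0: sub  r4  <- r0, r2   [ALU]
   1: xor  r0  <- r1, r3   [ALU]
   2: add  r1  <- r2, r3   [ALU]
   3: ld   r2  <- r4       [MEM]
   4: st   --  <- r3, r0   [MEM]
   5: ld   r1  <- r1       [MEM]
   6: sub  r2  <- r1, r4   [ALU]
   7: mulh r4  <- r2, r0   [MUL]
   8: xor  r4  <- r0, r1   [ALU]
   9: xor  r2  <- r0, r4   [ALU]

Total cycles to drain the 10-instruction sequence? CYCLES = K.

CYCLES = 8

#0 head=0: sub.ALU xor.ALU i0/i1 pair
#1 head=2: add.ALU ld.MEM i2/i3 pair
#2 head=4: st.MEM i4 no-port MEM/MEM
#3 head=5: ld.MEM i5 RAW r1
#4 head=6: sub.ALU i6 RAW r2
#5 head=7: mulh.MUL i7 WAW r4
#6 head=8: xor.ALU i8 RAW r4
#7 head=9: xor.ALU i9 tail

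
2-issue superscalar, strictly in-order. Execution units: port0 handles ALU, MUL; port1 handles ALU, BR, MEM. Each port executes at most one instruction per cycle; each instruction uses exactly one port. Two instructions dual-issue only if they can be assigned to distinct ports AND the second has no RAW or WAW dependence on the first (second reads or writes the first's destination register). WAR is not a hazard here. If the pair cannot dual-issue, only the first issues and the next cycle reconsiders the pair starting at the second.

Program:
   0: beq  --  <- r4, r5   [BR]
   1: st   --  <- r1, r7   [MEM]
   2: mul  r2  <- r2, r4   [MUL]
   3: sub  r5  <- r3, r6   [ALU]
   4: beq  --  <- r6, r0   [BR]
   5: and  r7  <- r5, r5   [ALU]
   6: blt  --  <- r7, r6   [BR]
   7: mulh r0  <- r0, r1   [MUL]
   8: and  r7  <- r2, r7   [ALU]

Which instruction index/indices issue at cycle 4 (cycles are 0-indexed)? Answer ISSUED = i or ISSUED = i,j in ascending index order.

t=0 i0:beq ; no-port BR/MEM
t=1 i1+i2:st mul ; 2-wide
t=2 i3+i4:sub beq ; 2-wide
t=3 i5:and ; RAW r7
t=4 i6+i7:blt mulh ; 2-wide
t=5 i8:and ; tail

ISSUED = 6,7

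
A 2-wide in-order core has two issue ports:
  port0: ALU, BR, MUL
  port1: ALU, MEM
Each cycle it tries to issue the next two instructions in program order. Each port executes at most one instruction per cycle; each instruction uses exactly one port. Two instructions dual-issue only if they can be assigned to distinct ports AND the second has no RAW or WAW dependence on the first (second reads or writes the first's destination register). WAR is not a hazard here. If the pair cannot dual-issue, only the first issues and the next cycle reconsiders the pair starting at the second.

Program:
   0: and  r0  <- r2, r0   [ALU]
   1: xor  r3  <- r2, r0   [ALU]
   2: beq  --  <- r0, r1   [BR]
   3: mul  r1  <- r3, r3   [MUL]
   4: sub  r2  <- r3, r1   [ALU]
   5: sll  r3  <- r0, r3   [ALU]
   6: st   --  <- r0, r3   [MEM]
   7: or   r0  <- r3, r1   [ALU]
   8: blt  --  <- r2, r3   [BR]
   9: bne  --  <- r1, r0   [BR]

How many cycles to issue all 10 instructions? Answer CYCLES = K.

  cy0 -> i0 (and.ALU) RAW r0
  cy1 -> i1/i2 (xor.ALU;beq.BR) pair
  cy2 -> i3 (mul.MUL) RAW r1
  cy3 -> i4/i5 (sub.ALU;sll.ALU) pair
  cy4 -> i6/i7 (st.MEM;or.ALU) pair
  cy5 -> i8 (blt.BR) no-port BR/BR
  cy6 -> i9 (bne.BR) tail

CYCLES = 7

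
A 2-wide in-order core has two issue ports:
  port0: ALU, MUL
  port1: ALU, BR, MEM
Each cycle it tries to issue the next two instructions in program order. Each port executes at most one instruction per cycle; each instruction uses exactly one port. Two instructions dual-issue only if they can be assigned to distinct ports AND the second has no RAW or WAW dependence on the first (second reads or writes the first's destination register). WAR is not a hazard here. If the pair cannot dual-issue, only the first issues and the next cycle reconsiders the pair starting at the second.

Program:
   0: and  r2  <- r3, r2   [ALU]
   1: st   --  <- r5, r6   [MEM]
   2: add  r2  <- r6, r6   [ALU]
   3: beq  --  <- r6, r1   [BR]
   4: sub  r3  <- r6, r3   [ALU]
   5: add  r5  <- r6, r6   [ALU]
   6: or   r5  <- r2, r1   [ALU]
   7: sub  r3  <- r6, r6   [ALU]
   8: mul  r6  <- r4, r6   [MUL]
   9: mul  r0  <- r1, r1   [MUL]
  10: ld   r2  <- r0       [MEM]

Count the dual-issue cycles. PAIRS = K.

PAIRS = 4

0. and.ALU+st.MEM @i0+i1  | 2-wide
1. add.ALU+beq.BR @i2+i3  | 2-wide
2. sub.ALU+add.ALU @i4+i5  | 2-wide
3. or.ALU+sub.ALU @i6+i7  | 2-wide
4. mul.MUL @i8  | no-port MUL/MUL
5. mul.MUL @i9  | RAW r0
6. ld.MEM @i10  | tail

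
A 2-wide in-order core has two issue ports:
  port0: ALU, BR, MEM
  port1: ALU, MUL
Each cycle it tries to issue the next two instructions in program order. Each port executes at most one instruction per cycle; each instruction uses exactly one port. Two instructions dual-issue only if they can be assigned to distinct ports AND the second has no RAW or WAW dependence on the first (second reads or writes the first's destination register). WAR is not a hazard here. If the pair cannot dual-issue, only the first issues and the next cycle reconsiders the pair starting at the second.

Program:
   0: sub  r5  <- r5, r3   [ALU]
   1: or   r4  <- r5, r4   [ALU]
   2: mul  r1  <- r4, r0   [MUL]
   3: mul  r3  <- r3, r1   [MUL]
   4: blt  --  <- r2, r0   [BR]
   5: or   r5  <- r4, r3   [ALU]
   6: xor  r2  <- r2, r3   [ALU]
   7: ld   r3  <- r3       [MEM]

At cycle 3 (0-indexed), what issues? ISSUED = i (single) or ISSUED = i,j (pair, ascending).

[0] i0  sub  -- RAW r5
[1] i1  or  -- RAW r4
[2] i2  mul  -- no-port MUL/MUL
[3] i3&i4  mul+blt  -- dual
[4] i5&i6  or+xor  -- dual
[5] i7  ld  -- tail

ISSUED = 3,4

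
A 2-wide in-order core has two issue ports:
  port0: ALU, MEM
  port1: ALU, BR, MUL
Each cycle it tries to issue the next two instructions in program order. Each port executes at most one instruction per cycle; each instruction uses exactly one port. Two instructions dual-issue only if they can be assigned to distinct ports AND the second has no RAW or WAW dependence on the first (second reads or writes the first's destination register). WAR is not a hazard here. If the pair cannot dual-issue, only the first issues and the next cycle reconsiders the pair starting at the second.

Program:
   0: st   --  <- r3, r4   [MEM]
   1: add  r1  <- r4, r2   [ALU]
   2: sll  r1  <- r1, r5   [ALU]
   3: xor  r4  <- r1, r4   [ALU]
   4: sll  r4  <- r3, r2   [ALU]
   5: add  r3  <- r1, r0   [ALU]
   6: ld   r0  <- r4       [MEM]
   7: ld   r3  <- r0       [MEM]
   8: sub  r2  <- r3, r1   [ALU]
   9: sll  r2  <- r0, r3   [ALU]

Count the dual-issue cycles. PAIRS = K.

  cy0 -> i0+i1 (st+add) dual
  cy1 -> i2 (sll) RAW r1
  cy2 -> i3 (xor) WAW r4
  cy3 -> i4+i5 (sll+add) dual
  cy4 -> i6 (ld) no-port MEM/MEM
  cy5 -> i7 (ld) RAW r3
  cy6 -> i8 (sub) WAW r2
  cy7 -> i9 (sll) tail

PAIRS = 2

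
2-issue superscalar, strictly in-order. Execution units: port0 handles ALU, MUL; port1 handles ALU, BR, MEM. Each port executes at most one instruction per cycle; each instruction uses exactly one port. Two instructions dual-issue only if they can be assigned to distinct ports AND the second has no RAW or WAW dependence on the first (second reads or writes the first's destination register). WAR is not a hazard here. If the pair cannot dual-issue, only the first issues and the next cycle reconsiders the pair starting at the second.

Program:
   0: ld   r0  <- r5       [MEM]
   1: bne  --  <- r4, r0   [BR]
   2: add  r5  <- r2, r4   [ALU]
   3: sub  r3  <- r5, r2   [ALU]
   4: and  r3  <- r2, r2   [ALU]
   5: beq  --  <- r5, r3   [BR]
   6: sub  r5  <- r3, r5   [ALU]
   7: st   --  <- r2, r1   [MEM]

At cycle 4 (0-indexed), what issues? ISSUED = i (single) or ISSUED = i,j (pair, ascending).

ISSUED = 5,6

c0: i0 ld  no-port MEM/BR
c1: i1/i2 bne/add  pair
c2: i3 sub  WAW r3
c3: i4 and  RAW r3
c4: i5/i6 beq/sub  pair
c5: i7 st  tail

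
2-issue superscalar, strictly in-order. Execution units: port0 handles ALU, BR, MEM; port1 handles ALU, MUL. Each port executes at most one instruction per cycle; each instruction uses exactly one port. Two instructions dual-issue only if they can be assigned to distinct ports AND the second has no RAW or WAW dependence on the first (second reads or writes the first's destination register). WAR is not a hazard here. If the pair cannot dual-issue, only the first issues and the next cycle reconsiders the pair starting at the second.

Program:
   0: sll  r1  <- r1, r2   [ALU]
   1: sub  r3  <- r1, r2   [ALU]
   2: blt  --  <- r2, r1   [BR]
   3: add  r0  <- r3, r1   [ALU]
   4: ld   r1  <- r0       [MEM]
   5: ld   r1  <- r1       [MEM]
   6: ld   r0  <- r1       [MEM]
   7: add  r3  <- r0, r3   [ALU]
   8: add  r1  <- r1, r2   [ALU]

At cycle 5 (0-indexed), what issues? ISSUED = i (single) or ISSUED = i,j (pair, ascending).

ISSUED = 6

t=0 i0:sll.ALU ; RAW r1
t=1 i1&i2:sub.ALU+blt.BR ; dual
t=2 i3:add.ALU ; RAW r0
t=3 i4:ld.MEM ; no-port MEM/MEM
t=4 i5:ld.MEM ; no-port MEM/MEM
t=5 i6:ld.MEM ; RAW r0
t=6 i7&i8:add.ALU+add.ALU ; dual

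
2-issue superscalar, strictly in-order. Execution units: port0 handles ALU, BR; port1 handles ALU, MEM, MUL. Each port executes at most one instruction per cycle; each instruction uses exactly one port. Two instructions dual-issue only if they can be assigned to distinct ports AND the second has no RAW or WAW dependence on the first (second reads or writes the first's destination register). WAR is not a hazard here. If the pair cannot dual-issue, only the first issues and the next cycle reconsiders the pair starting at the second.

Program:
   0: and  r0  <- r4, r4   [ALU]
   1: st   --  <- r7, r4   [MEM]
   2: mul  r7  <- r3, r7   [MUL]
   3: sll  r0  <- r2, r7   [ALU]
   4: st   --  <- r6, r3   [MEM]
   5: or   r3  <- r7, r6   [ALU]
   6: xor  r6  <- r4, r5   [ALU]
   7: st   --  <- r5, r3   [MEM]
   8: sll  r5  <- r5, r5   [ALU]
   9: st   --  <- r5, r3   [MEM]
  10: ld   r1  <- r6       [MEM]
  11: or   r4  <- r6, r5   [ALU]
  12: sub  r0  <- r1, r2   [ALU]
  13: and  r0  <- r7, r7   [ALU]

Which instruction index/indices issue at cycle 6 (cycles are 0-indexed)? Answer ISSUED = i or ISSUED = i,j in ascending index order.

  cy0 -> i0&i1 (and.ALU;st.MEM) 2-wide
  cy1 -> i2 (mul.MUL) RAW r7
  cy2 -> i3&i4 (sll.ALU;st.MEM) 2-wide
  cy3 -> i5&i6 (or.ALU;xor.ALU) 2-wide
  cy4 -> i7&i8 (st.MEM;sll.ALU) 2-wide
  cy5 -> i9 (st.MEM) no-port MEM/MEM
  cy6 -> i10&i11 (ld.MEM;or.ALU) 2-wide
  cy7 -> i12 (sub.ALU) WAW r0
  cy8 -> i13 (and.ALU) tail

ISSUED = 10,11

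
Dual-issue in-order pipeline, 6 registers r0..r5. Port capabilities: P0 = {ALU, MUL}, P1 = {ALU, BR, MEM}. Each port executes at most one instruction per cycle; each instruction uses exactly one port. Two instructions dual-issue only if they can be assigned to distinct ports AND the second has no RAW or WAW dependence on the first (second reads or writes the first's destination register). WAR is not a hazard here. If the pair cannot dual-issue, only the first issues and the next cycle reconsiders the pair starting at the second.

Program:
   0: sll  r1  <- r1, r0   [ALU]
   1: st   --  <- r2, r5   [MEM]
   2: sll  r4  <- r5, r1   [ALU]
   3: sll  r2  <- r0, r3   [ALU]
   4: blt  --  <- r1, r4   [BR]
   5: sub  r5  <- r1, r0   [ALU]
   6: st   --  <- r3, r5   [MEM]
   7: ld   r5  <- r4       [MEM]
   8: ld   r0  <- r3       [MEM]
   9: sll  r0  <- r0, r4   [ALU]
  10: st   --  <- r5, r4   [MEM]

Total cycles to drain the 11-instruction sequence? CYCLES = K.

c0: i0/i1 sll.ALU/st.MEM  pair
c1: i2/i3 sll.ALU/sll.ALU  pair
c2: i4/i5 blt.BR/sub.ALU  pair
c3: i6 st.MEM  no-port MEM/MEM
c4: i7 ld.MEM  no-port MEM/MEM
c5: i8 ld.MEM  RAW+WAW r0
c6: i9/i10 sll.ALU/st.MEM  pair

CYCLES = 7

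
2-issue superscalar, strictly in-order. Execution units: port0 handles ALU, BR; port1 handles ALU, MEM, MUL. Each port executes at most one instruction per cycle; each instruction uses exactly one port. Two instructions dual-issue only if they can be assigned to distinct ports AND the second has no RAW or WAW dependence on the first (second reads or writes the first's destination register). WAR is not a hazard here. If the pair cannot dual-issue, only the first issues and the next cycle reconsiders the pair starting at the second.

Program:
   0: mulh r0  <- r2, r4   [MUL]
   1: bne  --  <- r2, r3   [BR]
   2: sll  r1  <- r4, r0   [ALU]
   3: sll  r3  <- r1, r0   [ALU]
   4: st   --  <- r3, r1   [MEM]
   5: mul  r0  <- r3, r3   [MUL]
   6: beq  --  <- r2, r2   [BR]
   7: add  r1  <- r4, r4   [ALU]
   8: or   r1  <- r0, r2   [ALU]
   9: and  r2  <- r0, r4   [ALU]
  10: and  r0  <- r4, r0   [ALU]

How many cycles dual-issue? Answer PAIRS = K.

PAIRS = 3

#0 head=0: mulh.MUL+bne.BR i0+i1 dual
#1 head=2: sll.ALU i2 RAW r1
#2 head=3: sll.ALU i3 RAW r3
#3 head=4: st.MEM i4 no-port MEM/MUL
#4 head=5: mul.MUL+beq.BR i5+i6 dual
#5 head=7: add.ALU i7 WAW r1
#6 head=8: or.ALU+and.ALU i8+i9 dual
#7 head=10: and.ALU i10 tail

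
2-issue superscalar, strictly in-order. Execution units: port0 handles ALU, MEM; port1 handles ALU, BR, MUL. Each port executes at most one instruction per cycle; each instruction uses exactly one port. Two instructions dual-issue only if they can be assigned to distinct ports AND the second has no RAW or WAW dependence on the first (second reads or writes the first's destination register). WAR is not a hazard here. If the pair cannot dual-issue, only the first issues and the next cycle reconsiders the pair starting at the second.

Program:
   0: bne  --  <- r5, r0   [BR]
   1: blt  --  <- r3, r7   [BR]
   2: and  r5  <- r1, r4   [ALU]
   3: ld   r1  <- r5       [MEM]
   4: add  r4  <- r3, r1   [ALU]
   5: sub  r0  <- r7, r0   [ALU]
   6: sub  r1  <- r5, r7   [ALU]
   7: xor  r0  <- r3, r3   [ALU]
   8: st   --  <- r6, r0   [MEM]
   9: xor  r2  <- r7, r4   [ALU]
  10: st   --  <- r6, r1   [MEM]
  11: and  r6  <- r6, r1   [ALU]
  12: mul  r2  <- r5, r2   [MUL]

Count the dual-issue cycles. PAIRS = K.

PAIRS = 5

c0: i0 bne.BR  no-port BR/BR
c1: i1&i2 blt.BR;and.ALU  pair
c2: i3 ld.MEM  RAW r1
c3: i4&i5 add.ALU;sub.ALU  pair
c4: i6&i7 sub.ALU;xor.ALU  pair
c5: i8&i9 st.MEM;xor.ALU  pair
c6: i10&i11 st.MEM;and.ALU  pair
c7: i12 mul.MUL  tail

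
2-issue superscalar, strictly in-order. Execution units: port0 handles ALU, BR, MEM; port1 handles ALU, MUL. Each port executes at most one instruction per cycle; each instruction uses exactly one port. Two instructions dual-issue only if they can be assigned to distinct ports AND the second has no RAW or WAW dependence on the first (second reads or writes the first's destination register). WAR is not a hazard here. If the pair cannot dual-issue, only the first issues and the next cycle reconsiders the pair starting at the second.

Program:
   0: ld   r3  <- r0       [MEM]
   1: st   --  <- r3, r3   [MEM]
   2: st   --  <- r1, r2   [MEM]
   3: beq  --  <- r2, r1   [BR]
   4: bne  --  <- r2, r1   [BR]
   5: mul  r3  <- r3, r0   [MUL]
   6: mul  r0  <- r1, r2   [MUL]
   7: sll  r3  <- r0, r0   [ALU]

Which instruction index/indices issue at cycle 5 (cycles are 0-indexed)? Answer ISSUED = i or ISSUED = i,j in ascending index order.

c0: i0 ld.MEM  no-port MEM/MEM
c1: i1 st.MEM  no-port MEM/MEM
c2: i2 st.MEM  no-port MEM/BR
c3: i3 beq.BR  no-port BR/BR
c4: i4&i5 bne.BR+mul.MUL  2-wide
c5: i6 mul.MUL  RAW r0
c6: i7 sll.ALU  tail

ISSUED = 6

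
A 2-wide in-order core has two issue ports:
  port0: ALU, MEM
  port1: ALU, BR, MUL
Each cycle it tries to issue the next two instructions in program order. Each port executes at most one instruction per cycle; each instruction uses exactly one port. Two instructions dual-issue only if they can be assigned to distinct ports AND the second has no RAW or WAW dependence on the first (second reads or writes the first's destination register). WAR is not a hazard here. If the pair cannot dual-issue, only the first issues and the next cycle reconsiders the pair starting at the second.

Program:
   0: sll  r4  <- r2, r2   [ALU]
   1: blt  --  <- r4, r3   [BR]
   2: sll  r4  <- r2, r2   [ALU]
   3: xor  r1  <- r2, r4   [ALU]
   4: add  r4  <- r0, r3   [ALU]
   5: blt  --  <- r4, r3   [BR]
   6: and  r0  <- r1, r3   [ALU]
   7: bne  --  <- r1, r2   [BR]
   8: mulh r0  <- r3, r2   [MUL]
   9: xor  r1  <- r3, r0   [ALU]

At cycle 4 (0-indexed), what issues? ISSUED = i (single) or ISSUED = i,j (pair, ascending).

ISSUED = 7

0. sll @i0  | RAW r4
1. blt+sll @i1/i2  | dual
2. xor+add @i3/i4  | dual
3. blt+and @i5/i6  | dual
4. bne @i7  | no-port BR/MUL
5. mulh @i8  | RAW r0
6. xor @i9  | tail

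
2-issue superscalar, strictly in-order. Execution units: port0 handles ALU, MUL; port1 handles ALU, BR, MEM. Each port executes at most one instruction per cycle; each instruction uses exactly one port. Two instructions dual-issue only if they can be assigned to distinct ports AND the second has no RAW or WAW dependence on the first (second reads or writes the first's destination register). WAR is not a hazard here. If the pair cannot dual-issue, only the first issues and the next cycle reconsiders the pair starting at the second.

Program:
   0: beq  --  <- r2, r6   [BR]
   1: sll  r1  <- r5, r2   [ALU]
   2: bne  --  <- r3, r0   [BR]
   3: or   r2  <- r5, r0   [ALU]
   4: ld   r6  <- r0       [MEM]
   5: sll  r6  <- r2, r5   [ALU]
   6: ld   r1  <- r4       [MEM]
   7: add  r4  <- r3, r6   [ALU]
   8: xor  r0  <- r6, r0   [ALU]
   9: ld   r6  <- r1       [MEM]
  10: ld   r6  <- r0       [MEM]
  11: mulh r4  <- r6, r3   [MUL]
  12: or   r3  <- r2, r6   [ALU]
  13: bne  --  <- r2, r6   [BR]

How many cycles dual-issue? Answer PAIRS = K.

c0: i0,i1 beq.BR;sll.ALU  dual
c1: i2,i3 bne.BR;or.ALU  dual
c2: i4 ld.MEM  WAW r6
c3: i5,i6 sll.ALU;ld.MEM  dual
c4: i7,i8 add.ALU;xor.ALU  dual
c5: i9 ld.MEM  no-port MEM/MEM
c6: i10 ld.MEM  RAW r6
c7: i11,i12 mulh.MUL;or.ALU  dual
c8: i13 bne.BR  tail

PAIRS = 5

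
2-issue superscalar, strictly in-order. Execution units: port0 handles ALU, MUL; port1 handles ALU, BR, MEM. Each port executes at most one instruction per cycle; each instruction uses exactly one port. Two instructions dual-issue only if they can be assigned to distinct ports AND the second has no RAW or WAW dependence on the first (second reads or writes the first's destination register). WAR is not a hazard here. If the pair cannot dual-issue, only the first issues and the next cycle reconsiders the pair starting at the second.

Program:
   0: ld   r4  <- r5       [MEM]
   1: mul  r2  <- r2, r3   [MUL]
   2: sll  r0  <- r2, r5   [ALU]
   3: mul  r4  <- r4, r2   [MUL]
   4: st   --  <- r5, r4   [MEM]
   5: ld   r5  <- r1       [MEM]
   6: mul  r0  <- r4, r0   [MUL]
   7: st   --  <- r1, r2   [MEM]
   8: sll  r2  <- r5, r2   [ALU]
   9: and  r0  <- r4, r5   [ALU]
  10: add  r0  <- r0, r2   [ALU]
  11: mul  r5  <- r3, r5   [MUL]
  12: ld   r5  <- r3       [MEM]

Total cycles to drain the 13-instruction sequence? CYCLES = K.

CYCLES = 8

#0 head=0: ld.MEM mul.MUL i0,i1 pair
#1 head=2: sll.ALU mul.MUL i2,i3 pair
#2 head=4: st.MEM i4 no-port MEM/MEM
#3 head=5: ld.MEM mul.MUL i5,i6 pair
#4 head=7: st.MEM sll.ALU i7,i8 pair
#5 head=9: and.ALU i9 RAW+WAW r0
#6 head=10: add.ALU mul.MUL i10,i11 pair
#7 head=12: ld.MEM i12 tail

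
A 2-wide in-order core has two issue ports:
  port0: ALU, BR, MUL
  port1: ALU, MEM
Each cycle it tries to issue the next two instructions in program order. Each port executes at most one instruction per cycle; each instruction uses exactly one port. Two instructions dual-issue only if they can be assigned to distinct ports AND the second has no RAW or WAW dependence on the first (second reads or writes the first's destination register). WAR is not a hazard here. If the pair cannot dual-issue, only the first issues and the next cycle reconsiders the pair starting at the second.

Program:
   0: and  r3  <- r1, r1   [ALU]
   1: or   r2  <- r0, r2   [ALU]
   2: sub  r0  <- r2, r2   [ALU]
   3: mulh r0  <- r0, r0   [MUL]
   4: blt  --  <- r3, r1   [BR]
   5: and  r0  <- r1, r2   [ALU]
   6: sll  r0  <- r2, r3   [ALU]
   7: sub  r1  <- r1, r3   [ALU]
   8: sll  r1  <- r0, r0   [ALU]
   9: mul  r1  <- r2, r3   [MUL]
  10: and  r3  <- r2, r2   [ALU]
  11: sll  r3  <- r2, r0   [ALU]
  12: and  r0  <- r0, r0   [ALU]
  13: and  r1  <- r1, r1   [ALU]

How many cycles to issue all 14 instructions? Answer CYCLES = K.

CYCLES = 9

#0 head=0: and+or i0,i1 dual
#1 head=2: sub i2 RAW+WAW r0
#2 head=3: mulh i3 no-port MUL/BR
#3 head=4: blt+and i4,i5 dual
#4 head=6: sll+sub i6,i7 dual
#5 head=8: sll i8 WAW r1
#6 head=9: mul+and i9,i10 dual
#7 head=11: sll+and i11,i12 dual
#8 head=13: and i13 tail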